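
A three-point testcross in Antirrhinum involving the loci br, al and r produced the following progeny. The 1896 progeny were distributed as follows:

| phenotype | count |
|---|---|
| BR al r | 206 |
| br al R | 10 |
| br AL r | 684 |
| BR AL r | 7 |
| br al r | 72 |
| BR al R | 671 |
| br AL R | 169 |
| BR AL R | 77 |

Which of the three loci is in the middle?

The two most frequent reciprocal classes, br AL r and BR al R, are the parental types, so the F1 was br AL r / BR al R.
The two rarest classes, BR AL r and br al R, are the double crossovers. Comparing them with the parentals, only the br allele has switched, so br is the middle locus and the order is r – br – al.

br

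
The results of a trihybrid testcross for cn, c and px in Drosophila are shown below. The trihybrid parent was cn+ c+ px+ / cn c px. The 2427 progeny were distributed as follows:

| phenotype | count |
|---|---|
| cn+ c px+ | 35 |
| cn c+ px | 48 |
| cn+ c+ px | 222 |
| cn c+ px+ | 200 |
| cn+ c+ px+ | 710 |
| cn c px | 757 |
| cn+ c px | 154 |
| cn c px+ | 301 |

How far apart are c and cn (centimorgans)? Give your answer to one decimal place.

18.0 centimorgans

The two rarest classes, cn+ c px+ and cn c+ px, are the double crossovers. Comparing them with the parentals, only the c allele has switched, so c is the middle locus and the order is px – c – cn.
Crossovers in the c–cn interval produce the single-crossover classes cn c+ px+ and cn+ c px (200 + 154 = 354) plus the double crossovers (83).
RF(c–cn) = (354 + 83) / 2427 = 437/2427 = 0.1801 → 18.0 centimorgans.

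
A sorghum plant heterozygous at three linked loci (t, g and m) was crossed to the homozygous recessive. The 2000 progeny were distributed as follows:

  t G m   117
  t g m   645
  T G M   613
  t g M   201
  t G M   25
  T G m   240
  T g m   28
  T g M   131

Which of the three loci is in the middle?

t

The two most frequent reciprocal classes, t g m and T G M, are the parental types, so the F1 was t g m / T G M.
The two rarest classes, T g m and t G M, are the double crossovers. Comparing them with the parentals, only the t allele has switched, so t is the middle locus and the order is m – t – g.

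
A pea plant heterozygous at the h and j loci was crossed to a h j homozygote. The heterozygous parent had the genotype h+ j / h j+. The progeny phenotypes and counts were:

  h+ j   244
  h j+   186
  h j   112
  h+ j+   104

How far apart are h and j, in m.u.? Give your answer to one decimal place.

33.4 m.u.

The recombinant classes are h+ j+ and h j: 104 + 112 = 216.
Recombination frequency = 216/646 = 0.3344 ≈ 33.4%, i.e. 33.4 m.u.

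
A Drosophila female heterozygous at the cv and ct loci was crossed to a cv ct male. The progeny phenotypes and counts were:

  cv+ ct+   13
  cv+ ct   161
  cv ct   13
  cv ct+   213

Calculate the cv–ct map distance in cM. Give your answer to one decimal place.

6.5 cM

The two most frequent classes, cv+ ct (161) and cv ct+ (213), are the parental types, so the F1 was cv+ ct / cv ct+.
The recombinant classes are cv+ ct+ and cv ct: 13 + 13 = 26.
Recombination frequency = 26/400 = 0.0650 ≈ 6.5%, i.e. 6.5 cM.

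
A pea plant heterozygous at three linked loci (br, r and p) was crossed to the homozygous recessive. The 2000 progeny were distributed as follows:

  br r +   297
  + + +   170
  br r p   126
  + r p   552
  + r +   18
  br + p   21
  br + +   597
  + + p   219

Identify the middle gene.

p

The two most frequent reciprocal classes, br + + and + r p, are the parental types, so the F1 was br + + / + r p.
The two rarest classes, br + p and + r +, are the double crossovers. Comparing them with the parentals, only the p allele has switched, so p is the middle locus and the order is br – p – r.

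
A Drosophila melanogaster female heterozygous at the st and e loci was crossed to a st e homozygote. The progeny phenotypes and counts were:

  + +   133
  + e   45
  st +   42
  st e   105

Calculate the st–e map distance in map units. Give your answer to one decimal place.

26.8 map units

The two most frequent classes, + + (133) and st e (105), are the parental types, so the F1 was + + / st e.
The recombinant classes are + e and st +: 45 + 42 = 87.
Recombination frequency = 87/325 = 0.2677 ≈ 26.8%, i.e. 26.8 map units.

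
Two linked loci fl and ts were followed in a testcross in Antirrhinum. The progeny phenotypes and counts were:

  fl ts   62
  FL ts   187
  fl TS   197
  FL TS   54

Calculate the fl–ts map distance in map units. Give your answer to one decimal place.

The two most frequent classes, FL ts (187) and fl TS (197), are the parental types, so the F1 was FL ts / fl TS.
The recombinant classes are FL TS and fl ts: 54 + 62 = 116.
Recombination frequency = 116/500 = 0.2320 ≈ 23.2%, i.e. 23.2 map units.

23.2 map units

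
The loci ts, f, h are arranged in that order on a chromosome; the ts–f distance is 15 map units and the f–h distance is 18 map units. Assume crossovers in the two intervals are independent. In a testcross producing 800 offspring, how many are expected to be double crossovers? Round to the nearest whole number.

Map distances give recombination frequencies of 0.150 and 0.180 for the two intervals.
With no interference, expected double-crossover frequency = 0.150 × 0.180 = 0.02700.
Expected number = 0.02700 × 800 = 21.60 ≈ 22.

22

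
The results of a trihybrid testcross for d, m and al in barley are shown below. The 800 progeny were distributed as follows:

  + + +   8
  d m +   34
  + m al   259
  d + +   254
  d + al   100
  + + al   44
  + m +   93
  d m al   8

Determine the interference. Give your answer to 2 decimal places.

The two most frequent reciprocal classes, d + + and + m al, are the parental types, so the F1 was d + + / + m al.
The two rarest classes, + + + and d m al, are the double crossovers. Comparing them with the parentals, only the d allele has switched, so d is the middle locus and the order is m – d – al.
m–d: (78 + 16)/800 = 0.1175; d–al: (193 + 16)/800 = 0.2612.
Expected DCO frequency = 0.1175 × 0.2612 ≈ 0.03069; observed = 16/800 ≈ 0.02000.
Coefficient of coincidence = 0.02000/0.03069 ≈ 0.65; interference = 1 − 0.65 = 0.35.

0.35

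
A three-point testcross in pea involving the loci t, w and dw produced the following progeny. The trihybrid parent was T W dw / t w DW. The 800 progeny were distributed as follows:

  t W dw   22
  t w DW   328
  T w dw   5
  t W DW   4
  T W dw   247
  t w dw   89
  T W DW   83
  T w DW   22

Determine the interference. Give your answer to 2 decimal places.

0.25

The two rarest classes, T w dw and t W DW, are the double crossovers. Comparing them with the parentals, only the w allele has switched, so w is the middle locus and the order is dw – w – t.
dw–w: (172 + 9)/800 = 0.2263; w–t: (44 + 9)/800 = 0.0663.
Expected DCO frequency = 0.2263 × 0.0663 ≈ 0.01500; observed = 9/800 ≈ 0.01125.
Coefficient of coincidence = 0.01125/0.01500 ≈ 0.75; interference = 1 − 0.75 = 0.25.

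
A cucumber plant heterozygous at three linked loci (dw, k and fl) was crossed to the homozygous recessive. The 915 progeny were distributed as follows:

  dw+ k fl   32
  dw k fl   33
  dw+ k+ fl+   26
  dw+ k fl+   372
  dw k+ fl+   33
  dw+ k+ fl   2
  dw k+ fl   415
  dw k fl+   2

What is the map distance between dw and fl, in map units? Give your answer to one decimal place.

The two most frequent reciprocal classes, dw k+ fl and dw+ k fl+, are the parental types, so the F1 was dw k+ fl / dw+ k fl+.
The two rarest classes, dw+ k+ fl and dw k fl+, are the double crossovers. Comparing them with the parentals, only the dw allele has switched, so dw is the middle locus and the order is fl – dw – k.
Crossovers in the fl–dw interval produce the single-crossover classes dw k+ fl+ and dw+ k fl (33 + 32 = 65) plus the double crossovers (4).
RF(fl–dw) = (65 + 4) / 915 = 69/915 = 0.0754 → 7.5 map units.

7.5 map units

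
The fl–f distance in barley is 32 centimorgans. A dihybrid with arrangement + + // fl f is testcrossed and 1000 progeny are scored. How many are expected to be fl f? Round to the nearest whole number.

A map distance of 32 centimorgans corresponds to a recombination frequency of 0.320.
The F1 is + + / fl f, so fl f is a parental gamete class with expected frequency (1 − r)/2 = 0.680/2 = 0.3400.
Expected number = 0.3400 × 1000 = 340.00 ≈ 340.

340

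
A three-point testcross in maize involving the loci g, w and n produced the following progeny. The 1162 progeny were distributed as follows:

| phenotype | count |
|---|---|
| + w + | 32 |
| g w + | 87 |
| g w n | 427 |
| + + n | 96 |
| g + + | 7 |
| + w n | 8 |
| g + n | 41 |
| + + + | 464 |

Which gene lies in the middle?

The two most frequent reciprocal classes, + + + and g w n, are the parental types, so the F1 was + + + / g w n.
The two rarest classes, g + + and + w n, are the double crossovers. Comparing them with the parentals, only the g allele has switched, so g is the middle locus and the order is w – g – n.

g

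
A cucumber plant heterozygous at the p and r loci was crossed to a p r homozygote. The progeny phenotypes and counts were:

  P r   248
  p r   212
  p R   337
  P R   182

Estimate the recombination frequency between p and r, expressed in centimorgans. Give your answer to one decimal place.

The two most frequent classes, P r (248) and p R (337), are the parental types, so the F1 was P r / p R.
The recombinant classes are P R and p r: 182 + 212 = 394.
Recombination frequency = 394/979 = 0.4025 ≈ 40.2%, i.e. 40.2 centimorgans.

40.2 centimorgans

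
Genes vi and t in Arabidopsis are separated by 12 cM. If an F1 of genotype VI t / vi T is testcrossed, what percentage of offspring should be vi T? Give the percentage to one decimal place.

A map distance of 12 cM corresponds to a recombination frequency of 0.120.
The F1 is VI t / vi T, so vi T is a parental gamete class with expected frequency (1 − r)/2 = 0.880/2 = 0.4400.
That is 0.4400 = 44.0% of the progeny.

44.0%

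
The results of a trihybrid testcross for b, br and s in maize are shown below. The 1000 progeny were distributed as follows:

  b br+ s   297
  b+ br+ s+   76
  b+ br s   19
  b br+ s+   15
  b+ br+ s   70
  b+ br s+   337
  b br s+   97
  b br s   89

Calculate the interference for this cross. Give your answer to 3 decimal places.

The two most frequent reciprocal classes, b+ br s+ and b br+ s, are the parental types, so the F1 was b+ br s+ / b br+ s.
The two rarest classes, b+ br s and b br+ s+, are the double crossovers. Comparing them with the parentals, only the s allele has switched, so s is the middle locus and the order is br – s – b.
br–s: (165 + 34)/1000 = 0.1990; s–b: (167 + 34)/1000 = 0.2010.
Expected DCO frequency = 0.1990 × 0.2010 ≈ 0.04000; observed = 34/1000 ≈ 0.03400.
Coefficient of coincidence = 0.03400/0.04000 ≈ 0.850; interference = 1 − 0.850 = 0.150.

0.150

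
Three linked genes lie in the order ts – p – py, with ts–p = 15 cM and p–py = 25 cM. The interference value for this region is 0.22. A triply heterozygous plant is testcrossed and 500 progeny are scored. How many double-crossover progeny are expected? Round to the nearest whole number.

15

Map distances give recombination frequencies of 0.150 and 0.250 for the two intervals.
With interference 0.22 (so coincidence = 0.78), expected double-crossover frequency = 0.150 × 0.250 × 0.78 = 0.02925.
Expected number = 0.02925 × 500 = 14.62 ≈ 15.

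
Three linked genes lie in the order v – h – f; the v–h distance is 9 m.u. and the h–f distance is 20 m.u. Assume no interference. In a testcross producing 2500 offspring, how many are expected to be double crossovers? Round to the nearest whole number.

Map distances give recombination frequencies of 0.090 and 0.200 for the two intervals.
With no interference, expected double-crossover frequency = 0.090 × 0.200 = 0.01800.
Expected number = 0.01800 × 2500 = 45.00 ≈ 45.

45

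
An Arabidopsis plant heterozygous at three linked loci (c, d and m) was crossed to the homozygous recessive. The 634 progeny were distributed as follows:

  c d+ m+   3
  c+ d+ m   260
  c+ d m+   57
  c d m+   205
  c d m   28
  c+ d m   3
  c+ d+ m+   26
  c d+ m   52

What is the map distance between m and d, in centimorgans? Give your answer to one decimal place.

The two most frequent reciprocal classes, c+ d+ m and c d m+, are the parental types, so the F1 was c+ d+ m / c d m+.
The two rarest classes, c+ d m and c d+ m+, are the double crossovers. Comparing them with the parentals, only the d allele has switched, so d is the middle locus and the order is m – d – c.
Crossovers in the m–d interval produce the single-crossover classes c+ d+ m+ and c d m (26 + 28 = 54) plus the double crossovers (6).
RF(m–d) = (54 + 6) / 634 = 60/634 = 0.0946 → 9.5 centimorgans.

9.5 centimorgans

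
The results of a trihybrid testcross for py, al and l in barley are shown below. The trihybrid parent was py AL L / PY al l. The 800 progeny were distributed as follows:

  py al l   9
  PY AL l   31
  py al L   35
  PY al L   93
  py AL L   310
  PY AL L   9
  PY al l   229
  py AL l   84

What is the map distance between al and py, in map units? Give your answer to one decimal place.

The two rarest classes, PY AL L and py al l, are the double crossovers. Comparing them with the parentals, only the py allele has switched, so py is the middle locus and the order is l – py – al.
Crossovers in the py–al interval produce the single-crossover classes py al L and PY AL l (35 + 31 = 66) plus the double crossovers (18).
RF(py–al) = (66 + 18) / 800 = 84/800 = 0.1050 → 10.5 map units.

10.5 map units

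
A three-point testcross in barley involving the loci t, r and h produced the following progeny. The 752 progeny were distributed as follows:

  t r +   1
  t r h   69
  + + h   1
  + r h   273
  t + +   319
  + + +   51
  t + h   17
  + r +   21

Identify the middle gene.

r

The two most frequent reciprocal classes, t + + and + r h, are the parental types, so the F1 was t + + / + r h.
The two rarest classes, t r + and + + h, are the double crossovers. Comparing them with the parentals, only the r allele has switched, so r is the middle locus and the order is h – r – t.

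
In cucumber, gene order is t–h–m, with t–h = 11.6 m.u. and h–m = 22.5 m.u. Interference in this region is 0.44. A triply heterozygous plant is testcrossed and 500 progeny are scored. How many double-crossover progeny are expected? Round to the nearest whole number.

Map distances give recombination frequencies of 0.116 and 0.225 for the two intervals.
With interference 0.44 (so coincidence = 0.56), expected double-crossover frequency = 0.116 × 0.225 × 0.56 = 0.01462.
Expected number = 0.01462 × 500 = 7.31 ≈ 7.

7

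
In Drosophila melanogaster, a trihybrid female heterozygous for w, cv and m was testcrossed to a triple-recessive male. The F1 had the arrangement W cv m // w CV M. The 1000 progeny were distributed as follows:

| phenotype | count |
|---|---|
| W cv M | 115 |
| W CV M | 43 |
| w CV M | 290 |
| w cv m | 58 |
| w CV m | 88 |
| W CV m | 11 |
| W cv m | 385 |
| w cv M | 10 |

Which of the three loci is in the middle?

cv

The two rarest classes, W CV m and w cv M, are the double crossovers. Comparing them with the parentals, only the cv allele has switched, so cv is the middle locus and the order is w – cv – m.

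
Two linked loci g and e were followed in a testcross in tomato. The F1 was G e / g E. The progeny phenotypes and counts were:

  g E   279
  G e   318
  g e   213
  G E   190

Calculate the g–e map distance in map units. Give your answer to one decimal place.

40.3 map units

The recombinant classes are G E and g e: 190 + 213 = 403.
Recombination frequency = 403/1000 = 0.4030 ≈ 40.3%, i.e. 40.3 map units.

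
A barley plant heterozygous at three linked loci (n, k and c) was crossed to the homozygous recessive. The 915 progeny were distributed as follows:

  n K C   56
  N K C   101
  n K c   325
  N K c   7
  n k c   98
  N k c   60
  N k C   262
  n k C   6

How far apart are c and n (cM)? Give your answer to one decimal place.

The two most frequent reciprocal classes, N k C and n K c, are the parental types, so the F1 was N k C / n K c.
The two rarest classes, n k C and N K c, are the double crossovers. Comparing them with the parentals, only the n allele has switched, so n is the middle locus and the order is k – n – c.
Crossovers in the n–c interval produce the single-crossover classes N k c and n K C (60 + 56 = 116) plus the double crossovers (13).
RF(n–c) = (116 + 13) / 915 = 129/915 = 0.1410 → 14.1 cM.

14.1 cM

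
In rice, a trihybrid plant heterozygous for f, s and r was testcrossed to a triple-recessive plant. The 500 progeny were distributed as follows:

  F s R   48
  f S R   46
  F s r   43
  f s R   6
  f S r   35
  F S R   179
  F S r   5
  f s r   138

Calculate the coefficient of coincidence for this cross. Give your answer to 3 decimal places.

The two most frequent reciprocal classes, f s r and F S R, are the parental types, so the F1 was f s r / F S R.
The two rarest classes, f s R and F S r, are the double crossovers. Comparing them with the parentals, only the r allele has switched, so r is the middle locus and the order is s – r – f.
s–r: (83 + 11)/500 = 0.1880; r–f: (89 + 11)/500 = 0.2000.
Expected DCO frequency = 0.1880 × 0.2000 ≈ 0.03760; observed = 11/500 ≈ 0.02200.
Coefficient of coincidence = 0.02200/0.03760 ≈ 0.585.

0.585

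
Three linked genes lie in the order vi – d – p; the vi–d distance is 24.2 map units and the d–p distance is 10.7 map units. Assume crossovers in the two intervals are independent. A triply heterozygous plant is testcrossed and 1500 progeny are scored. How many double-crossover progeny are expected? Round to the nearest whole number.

39

Map distances give recombination frequencies of 0.242 and 0.107 for the two intervals.
With no interference, expected double-crossover frequency = 0.242 × 0.107 = 0.02589.
Expected number = 0.02589 × 1500 = 38.84 ≈ 39.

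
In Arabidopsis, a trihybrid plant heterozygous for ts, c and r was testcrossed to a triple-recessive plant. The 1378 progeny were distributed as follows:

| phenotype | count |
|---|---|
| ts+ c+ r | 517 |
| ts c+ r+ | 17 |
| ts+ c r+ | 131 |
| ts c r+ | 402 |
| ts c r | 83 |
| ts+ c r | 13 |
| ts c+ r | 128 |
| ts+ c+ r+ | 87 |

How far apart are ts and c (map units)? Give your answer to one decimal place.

21.0 map units

The two most frequent reciprocal classes, ts+ c+ r and ts c r+, are the parental types, so the F1 was ts+ c+ r / ts c r+.
The two rarest classes, ts+ c r and ts c+ r+, are the double crossovers. Comparing them with the parentals, only the c allele has switched, so c is the middle locus and the order is ts – c – r.
Crossovers in the ts–c interval produce the single-crossover classes ts c+ r and ts+ c r+ (128 + 131 = 259) plus the double crossovers (30).
RF(ts–c) = (259 + 30) / 1378 = 289/1378 = 0.2097 → 21.0 map units.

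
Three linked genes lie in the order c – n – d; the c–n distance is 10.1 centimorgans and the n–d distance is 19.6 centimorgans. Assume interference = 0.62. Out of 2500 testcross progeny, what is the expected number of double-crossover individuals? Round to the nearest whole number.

19

Map distances give recombination frequencies of 0.101 and 0.196 for the two intervals.
With interference 0.62 (so coincidence = 0.38), expected double-crossover frequency = 0.101 × 0.196 × 0.38 = 0.00752.
Expected number = 0.00752 × 2500 = 18.81 ≈ 19.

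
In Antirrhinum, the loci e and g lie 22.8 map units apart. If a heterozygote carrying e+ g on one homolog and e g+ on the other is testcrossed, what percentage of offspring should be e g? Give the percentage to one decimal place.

A map distance of 22.8 map units corresponds to a recombination frequency of 0.228.
The F1 is e+ g / e g+, so e g is a recombinant gamete class with expected frequency r/2 = 0.228/2 = 0.1140.
That is 0.1140 = 11.4% of the progeny.

11.4%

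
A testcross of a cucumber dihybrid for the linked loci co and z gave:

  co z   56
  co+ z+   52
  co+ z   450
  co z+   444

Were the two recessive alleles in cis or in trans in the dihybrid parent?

trans

The two most frequent classes are co+ z (450) and co z+ (444); these are the parental (non-recombinant) types.
So the F1 carried co+ z on one chromosome and co z+ on the other — the recessive alleles are on opposite chromosomes (trans / repulsion).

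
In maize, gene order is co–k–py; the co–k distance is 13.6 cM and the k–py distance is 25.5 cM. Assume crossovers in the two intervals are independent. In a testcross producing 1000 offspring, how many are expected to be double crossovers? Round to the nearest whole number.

35

Map distances give recombination frequencies of 0.136 and 0.255 for the two intervals.
With no interference, expected double-crossover frequency = 0.136 × 0.255 = 0.03468.
Expected number = 0.03468 × 1000 = 34.68 ≈ 35.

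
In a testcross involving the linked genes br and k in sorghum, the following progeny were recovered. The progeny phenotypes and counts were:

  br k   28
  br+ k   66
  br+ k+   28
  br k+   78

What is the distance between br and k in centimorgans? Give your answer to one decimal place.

The two most frequent classes, br+ k (66) and br k+ (78), are the parental types, so the F1 was br+ k / br k+.
The recombinant classes are br+ k+ and br k: 28 + 28 = 56.
Recombination frequency = 56/200 = 0.2800 ≈ 28.0%, i.e. 28.0 centimorgans.

28.0 centimorgans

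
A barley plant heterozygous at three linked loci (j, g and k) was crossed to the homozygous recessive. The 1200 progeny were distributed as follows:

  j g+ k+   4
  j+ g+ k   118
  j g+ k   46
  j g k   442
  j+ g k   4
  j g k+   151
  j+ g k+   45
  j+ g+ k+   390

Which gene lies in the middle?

The two most frequent reciprocal classes, j g k and j+ g+ k+, are the parental types, so the F1 was j g k / j+ g+ k+.
The two rarest classes, j+ g k and j g+ k+, are the double crossovers. Comparing them with the parentals, only the j allele has switched, so j is the middle locus and the order is k – j – g.

j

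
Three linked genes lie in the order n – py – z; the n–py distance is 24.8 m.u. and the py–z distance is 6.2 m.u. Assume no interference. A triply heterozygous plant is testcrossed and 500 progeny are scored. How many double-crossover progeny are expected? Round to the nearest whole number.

Map distances give recombination frequencies of 0.248 and 0.062 for the two intervals.
With no interference, expected double-crossover frequency = 0.248 × 0.062 = 0.01538.
Expected number = 0.01538 × 500 = 7.69 ≈ 8.

8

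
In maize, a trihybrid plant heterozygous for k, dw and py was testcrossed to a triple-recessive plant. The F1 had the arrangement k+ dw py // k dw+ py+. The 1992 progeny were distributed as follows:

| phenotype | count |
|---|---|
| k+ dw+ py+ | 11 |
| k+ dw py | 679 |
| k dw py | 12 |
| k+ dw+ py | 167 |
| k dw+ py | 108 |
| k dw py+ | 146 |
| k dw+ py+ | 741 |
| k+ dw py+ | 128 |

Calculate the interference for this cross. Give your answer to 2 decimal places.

The two rarest classes, k dw py and k+ dw+ py+, are the double crossovers. Comparing them with the parentals, only the k allele has switched, so k is the middle locus and the order is py – k – dw.
py–k: (236 + 23)/1992 = 0.1300; k–dw: (313 + 23)/1992 = 0.1687.
Expected DCO frequency = 0.1300 × 0.1687 ≈ 0.02193; observed = 23/1992 ≈ 0.01155.
Coefficient of coincidence = 0.01155/0.02193 ≈ 0.53; interference = 1 − 0.53 = 0.47.

0.47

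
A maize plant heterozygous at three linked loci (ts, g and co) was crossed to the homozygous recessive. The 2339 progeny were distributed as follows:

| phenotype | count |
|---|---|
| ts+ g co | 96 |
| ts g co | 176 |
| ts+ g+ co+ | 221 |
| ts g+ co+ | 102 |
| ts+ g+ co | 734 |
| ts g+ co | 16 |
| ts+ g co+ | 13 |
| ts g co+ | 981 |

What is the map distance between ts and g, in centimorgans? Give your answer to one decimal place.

The two most frequent reciprocal classes, ts+ g+ co and ts g co+, are the parental types, so the F1 was ts+ g+ co / ts g co+.
The two rarest classes, ts g+ co and ts+ g co+, are the double crossovers. Comparing them with the parentals, only the ts allele has switched, so ts is the middle locus and the order is co – ts – g.
Crossovers in the ts–g interval produce the single-crossover classes ts+ g co and ts g+ co+ (96 + 102 = 198) plus the double crossovers (29).
RF(ts–g) = (198 + 29) / 2339 = 227/2339 = 0.0971 → 9.7 centimorgans.

9.7 centimorgans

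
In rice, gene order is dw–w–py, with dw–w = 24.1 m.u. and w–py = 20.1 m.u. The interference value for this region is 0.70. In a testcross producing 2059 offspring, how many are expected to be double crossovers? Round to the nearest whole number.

Map distances give recombination frequencies of 0.241 and 0.201 for the two intervals.
With interference 0.70 (so coincidence = 0.30), expected double-crossover frequency = 0.241 × 0.201 × 0.30 = 0.01453.
Expected number = 0.01453 × 2059 = 29.92 ≈ 30.

30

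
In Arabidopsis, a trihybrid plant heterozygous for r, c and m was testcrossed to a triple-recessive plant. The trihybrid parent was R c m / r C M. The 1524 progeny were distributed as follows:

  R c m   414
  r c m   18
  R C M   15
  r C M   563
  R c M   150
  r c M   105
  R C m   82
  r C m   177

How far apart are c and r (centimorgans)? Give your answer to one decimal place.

14.4 centimorgans

The two rarest classes, r c m and R C M, are the double crossovers. Comparing them with the parentals, only the r allele has switched, so r is the middle locus and the order is m – r – c.
Crossovers in the r–c interval produce the single-crossover classes R C m and r c M (82 + 105 = 187) plus the double crossovers (33).
RF(r–c) = (187 + 33) / 1524 = 220/1524 = 0.1444 → 14.4 centimorgans.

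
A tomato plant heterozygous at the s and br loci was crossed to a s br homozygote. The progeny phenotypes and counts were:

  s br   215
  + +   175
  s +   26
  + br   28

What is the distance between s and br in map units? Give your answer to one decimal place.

12.2 map units

The two most frequent classes, + + (175) and s br (215), are the parental types, so the F1 was + + / s br.
The recombinant classes are + br and s +: 28 + 26 = 54.
Recombination frequency = 54/444 = 0.1216 ≈ 12.2%, i.e. 12.2 map units.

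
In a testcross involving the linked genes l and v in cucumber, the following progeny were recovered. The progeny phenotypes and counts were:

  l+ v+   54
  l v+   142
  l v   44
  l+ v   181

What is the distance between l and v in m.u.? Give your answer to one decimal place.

The two most frequent classes, l+ v (181) and l v+ (142), are the parental types, so the F1 was l+ v / l v+.
The recombinant classes are l+ v+ and l v: 54 + 44 = 98.
Recombination frequency = 98/421 = 0.2328 ≈ 23.3%, i.e. 23.3 m.u.

23.3 m.u.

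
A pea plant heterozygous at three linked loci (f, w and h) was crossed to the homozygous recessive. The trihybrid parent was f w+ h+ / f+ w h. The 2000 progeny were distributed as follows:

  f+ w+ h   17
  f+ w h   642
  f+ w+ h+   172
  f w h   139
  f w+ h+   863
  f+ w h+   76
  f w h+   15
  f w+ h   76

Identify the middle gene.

w

The two rarest classes, f w h+ and f+ w+ h, are the double crossovers. Comparing them with the parentals, only the w allele has switched, so w is the middle locus and the order is f – w – h.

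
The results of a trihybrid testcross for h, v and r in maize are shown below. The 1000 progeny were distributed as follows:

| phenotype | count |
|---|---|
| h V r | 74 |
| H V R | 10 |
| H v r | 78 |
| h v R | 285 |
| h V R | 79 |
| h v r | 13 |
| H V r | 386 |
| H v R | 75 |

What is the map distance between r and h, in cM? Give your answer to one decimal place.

The two most frequent reciprocal classes, H V r and h v R, are the parental types, so the F1 was H V r / h v R.
The two rarest classes, H V R and h v r, are the double crossovers. Comparing them with the parentals, only the r allele has switched, so r is the middle locus and the order is h – r – v.
Crossovers in the h–r interval produce the single-crossover classes h V r and H v R (74 + 75 = 149) plus the double crossovers (23).
RF(h–r) = (149 + 23) / 1000 = 172/1000 = 0.1720 → 17.2 cM.

17.2 cM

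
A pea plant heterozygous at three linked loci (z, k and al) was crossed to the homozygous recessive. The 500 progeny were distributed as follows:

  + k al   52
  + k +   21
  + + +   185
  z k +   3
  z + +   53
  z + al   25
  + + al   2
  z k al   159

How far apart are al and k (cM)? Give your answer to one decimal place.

The two most frequent reciprocal classes, + + + and z k al, are the parental types, so the F1 was + + + / z k al.
The two rarest classes, + + al and z k +, are the double crossovers. Comparing them with the parentals, only the al allele has switched, so al is the middle locus and the order is k – al – z.
Crossovers in the k–al interval produce the single-crossover classes + k + and z + al (21 + 25 = 46) plus the double crossovers (5).
RF(k–al) = (46 + 5) / 500 = 51/500 = 0.1020 → 10.2 cM.

10.2 cM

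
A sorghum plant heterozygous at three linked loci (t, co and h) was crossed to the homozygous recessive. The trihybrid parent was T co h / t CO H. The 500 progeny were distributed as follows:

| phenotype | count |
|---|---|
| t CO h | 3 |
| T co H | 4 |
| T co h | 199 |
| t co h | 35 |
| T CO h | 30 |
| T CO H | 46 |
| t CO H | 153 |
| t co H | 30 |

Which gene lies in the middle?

h

The two rarest classes, T co H and t CO h, are the double crossovers. Comparing them with the parentals, only the h allele has switched, so h is the middle locus and the order is co – h – t.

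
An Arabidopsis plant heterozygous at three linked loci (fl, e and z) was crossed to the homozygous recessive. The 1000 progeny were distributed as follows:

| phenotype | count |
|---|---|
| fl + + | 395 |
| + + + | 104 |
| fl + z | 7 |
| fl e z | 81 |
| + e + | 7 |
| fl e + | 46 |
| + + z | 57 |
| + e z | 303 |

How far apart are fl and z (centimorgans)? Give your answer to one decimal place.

19.9 centimorgans

The two most frequent reciprocal classes, + e z and fl + +, are the parental types, so the F1 was + e z / fl + +.
The two rarest classes, + e + and fl + z, are the double crossovers. Comparing them with the parentals, only the z allele has switched, so z is the middle locus and the order is fl – z – e.
Crossovers in the fl–z interval produce the single-crossover classes fl e z and + + + (81 + 104 = 185) plus the double crossovers (14).
RF(fl–z) = (185 + 14) / 1000 = 199/1000 = 0.1990 → 19.9 centimorgans.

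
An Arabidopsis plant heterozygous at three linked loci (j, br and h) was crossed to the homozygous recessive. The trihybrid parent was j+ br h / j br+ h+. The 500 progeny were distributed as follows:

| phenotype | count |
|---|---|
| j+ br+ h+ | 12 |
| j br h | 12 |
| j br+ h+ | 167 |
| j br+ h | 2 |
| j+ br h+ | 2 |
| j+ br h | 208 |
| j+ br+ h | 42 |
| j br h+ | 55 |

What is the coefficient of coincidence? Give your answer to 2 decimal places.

0.71

The two rarest classes, j+ br h+ and j br+ h, are the double crossovers. Comparing them with the parentals, only the h allele has switched, so h is the middle locus and the order is br – h – j.
br–h: (97 + 4)/500 = 0.2020; h–j: (24 + 4)/500 = 0.0560.
Expected DCO frequency = 0.2020 × 0.0560 ≈ 0.01131; observed = 4/500 ≈ 0.00800.
Coefficient of coincidence = 0.00800/0.01131 ≈ 0.71.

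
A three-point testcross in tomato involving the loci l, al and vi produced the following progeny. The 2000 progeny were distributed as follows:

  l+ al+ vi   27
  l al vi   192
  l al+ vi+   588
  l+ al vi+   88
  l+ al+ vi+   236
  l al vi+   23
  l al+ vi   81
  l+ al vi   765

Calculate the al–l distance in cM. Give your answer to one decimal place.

23.9 cM

The two most frequent reciprocal classes, l al+ vi+ and l+ al vi, are the parental types, so the F1 was l al+ vi+ / l+ al vi.
The two rarest classes, l al vi+ and l+ al+ vi, are the double crossovers. Comparing them with the parentals, only the al allele has switched, so al is the middle locus and the order is vi – al – l.
Crossovers in the al–l interval produce the single-crossover classes l+ al+ vi+ and l al vi (236 + 192 = 428) plus the double crossovers (50).
RF(al–l) = (428 + 50) / 2000 = 478/2000 = 0.2390 → 23.9 cM.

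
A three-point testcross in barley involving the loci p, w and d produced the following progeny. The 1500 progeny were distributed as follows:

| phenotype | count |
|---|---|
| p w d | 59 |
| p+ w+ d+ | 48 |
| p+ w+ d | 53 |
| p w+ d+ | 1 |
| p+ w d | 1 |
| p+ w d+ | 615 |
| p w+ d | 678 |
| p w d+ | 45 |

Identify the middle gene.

The two most frequent reciprocal classes, p w+ d and p+ w d+, are the parental types, so the F1 was p w+ d / p+ w d+.
The two rarest classes, p w+ d+ and p+ w d, are the double crossovers. Comparing them with the parentals, only the d allele has switched, so d is the middle locus and the order is w – d – p.

d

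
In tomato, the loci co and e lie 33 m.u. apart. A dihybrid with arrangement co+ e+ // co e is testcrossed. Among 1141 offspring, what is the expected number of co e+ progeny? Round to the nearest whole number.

188

A map distance of 33 m.u. corresponds to a recombination frequency of 0.330.
The F1 is co+ e+ / co e, so co e+ is a recombinant gamete class with expected frequency r/2 = 0.330/2 = 0.1650.
Expected number = 0.1650 × 1141 = 188.27 ≈ 188.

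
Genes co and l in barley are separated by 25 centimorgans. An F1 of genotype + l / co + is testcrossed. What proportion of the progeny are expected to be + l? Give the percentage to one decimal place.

37.5%

A map distance of 25 centimorgans corresponds to a recombination frequency of 0.250.
The F1 is + l / co +, so + l is a parental gamete class with expected frequency (1 − r)/2 = 0.750/2 = 0.3750.
That is 0.3750 = 37.5% of the progeny.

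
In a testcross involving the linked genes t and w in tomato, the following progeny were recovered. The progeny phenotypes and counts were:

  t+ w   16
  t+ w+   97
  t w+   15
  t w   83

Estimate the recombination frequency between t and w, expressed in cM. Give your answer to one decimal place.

The two most frequent classes, t+ w+ (97) and t w (83), are the parental types, so the F1 was t+ w+ / t w.
The recombinant classes are t+ w and t w+: 16 + 15 = 31.
Recombination frequency = 31/211 = 0.1469 ≈ 14.7%, i.e. 14.7 cM.

14.7 cM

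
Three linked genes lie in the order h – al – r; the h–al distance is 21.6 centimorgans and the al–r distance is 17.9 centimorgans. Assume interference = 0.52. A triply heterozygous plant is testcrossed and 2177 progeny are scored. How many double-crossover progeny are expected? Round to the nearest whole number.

Map distances give recombination frequencies of 0.216 and 0.179 for the two intervals.
With interference 0.52 (so coincidence = 0.48), expected double-crossover frequency = 0.216 × 0.179 × 0.48 = 0.01856.
Expected number = 0.01856 × 2177 = 40.40 ≈ 40.

40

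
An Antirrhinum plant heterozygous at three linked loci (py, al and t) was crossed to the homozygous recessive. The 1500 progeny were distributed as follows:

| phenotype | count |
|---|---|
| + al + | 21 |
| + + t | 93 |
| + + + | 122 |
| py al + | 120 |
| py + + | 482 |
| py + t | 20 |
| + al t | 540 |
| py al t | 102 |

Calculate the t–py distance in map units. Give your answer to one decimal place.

The two most frequent reciprocal classes, + al t and py + +, are the parental types, so the F1 was + al t / py + +.
The two rarest classes, + al + and py + t, are the double crossovers. Comparing them with the parentals, only the t allele has switched, so t is the middle locus and the order is py – t – al.
Crossovers in the py–t interval produce the single-crossover classes py al t and + + + (102 + 122 = 224) plus the double crossovers (41).
RF(py–t) = (224 + 41) / 1500 = 265/1500 = 0.1767 → 17.7 map units.

17.7 map units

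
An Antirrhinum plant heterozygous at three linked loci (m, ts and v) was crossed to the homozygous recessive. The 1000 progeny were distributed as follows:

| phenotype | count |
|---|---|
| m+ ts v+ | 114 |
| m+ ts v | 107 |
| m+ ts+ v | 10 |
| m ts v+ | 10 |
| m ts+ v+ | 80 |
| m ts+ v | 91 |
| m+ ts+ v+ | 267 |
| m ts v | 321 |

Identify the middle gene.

v

The two most frequent reciprocal classes, m+ ts+ v+ and m ts v, are the parental types, so the F1 was m+ ts+ v+ / m ts v.
The two rarest classes, m+ ts+ v and m ts v+, are the double crossovers. Comparing them with the parentals, only the v allele has switched, so v is the middle locus and the order is ts – v – m.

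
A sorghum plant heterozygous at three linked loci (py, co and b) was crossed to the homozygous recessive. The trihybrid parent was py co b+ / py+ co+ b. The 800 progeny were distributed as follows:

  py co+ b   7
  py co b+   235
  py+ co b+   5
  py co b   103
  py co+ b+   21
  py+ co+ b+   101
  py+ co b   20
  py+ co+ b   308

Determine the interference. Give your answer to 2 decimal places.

0.16

The two rarest classes, py+ co b+ and py co+ b, are the double crossovers. Comparing them with the parentals, only the py allele has switched, so py is the middle locus and the order is co – py – b.
co–py: (41 + 12)/800 = 0.0663; py–b: (204 + 12)/800 = 0.2700.
Expected DCO frequency = 0.0663 × 0.2700 ≈ 0.01790; observed = 12/800 ≈ 0.01500.
Coefficient of coincidence = 0.01500/0.01790 ≈ 0.84; interference = 1 − 0.84 = 0.16.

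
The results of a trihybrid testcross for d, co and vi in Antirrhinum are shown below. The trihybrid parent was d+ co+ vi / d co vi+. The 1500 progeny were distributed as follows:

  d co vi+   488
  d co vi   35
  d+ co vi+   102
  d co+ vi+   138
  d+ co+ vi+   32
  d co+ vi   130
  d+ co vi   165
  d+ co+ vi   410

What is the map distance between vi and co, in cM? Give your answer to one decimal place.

The two rarest classes, d+ co+ vi+ and d co vi, are the double crossovers. Comparing them with the parentals, only the vi allele has switched, so vi is the middle locus and the order is co – vi – d.
Crossovers in the co–vi interval produce the single-crossover classes d+ co vi and d co+ vi+ (165 + 138 = 303) plus the double crossovers (67).
RF(co–vi) = (303 + 67) / 1500 = 370/1500 = 0.2467 → 24.7 cM.

24.7 cM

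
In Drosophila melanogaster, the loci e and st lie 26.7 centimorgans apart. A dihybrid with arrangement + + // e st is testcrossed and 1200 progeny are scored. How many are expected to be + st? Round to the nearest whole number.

160

A map distance of 26.7 centimorgans corresponds to a recombination frequency of 0.267.
The F1 is + + / e st, so + st is a recombinant gamete class with expected frequency r/2 = 0.267/2 = 0.1335.
Expected number = 0.1335 × 1200 = 160.20 ≈ 160.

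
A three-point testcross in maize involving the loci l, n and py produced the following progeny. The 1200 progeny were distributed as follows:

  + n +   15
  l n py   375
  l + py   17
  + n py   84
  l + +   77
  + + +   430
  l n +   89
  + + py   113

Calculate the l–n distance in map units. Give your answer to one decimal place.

16.1 map units

The two most frequent reciprocal classes, + + + and l n py, are the parental types, so the F1 was + + + / l n py.
The two rarest classes, + n + and l + py, are the double crossovers. Comparing them with the parentals, only the n allele has switched, so n is the middle locus and the order is l – n – py.
Crossovers in the l–n interval produce the single-crossover classes l + + and + n py (77 + 84 = 161) plus the double crossovers (32).
RF(l–n) = (161 + 32) / 1200 = 193/1200 = 0.1608 → 16.1 map units.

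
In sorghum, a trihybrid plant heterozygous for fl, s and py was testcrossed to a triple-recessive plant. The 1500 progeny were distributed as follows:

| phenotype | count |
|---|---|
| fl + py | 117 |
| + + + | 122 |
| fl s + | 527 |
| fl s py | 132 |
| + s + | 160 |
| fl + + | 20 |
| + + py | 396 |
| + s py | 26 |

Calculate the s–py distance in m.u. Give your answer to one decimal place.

The two most frequent reciprocal classes, fl s + and + + py, are the parental types, so the F1 was fl s + / + + py.
The two rarest classes, fl + + and + s py, are the double crossovers. Comparing them with the parentals, only the s allele has switched, so s is the middle locus and the order is fl – s – py.
Crossovers in the s–py interval produce the single-crossover classes fl s py and + + + (132 + 122 = 254) plus the double crossovers (46).
RF(s–py) = (254 + 46) / 1500 = 300/1500 = 0.2000 → 20.0 m.u.

20.0 m.u.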